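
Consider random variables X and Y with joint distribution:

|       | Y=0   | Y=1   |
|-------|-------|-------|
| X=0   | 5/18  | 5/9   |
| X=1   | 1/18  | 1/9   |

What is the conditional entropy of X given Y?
Marginal P(Y) (column sums):
  P(Y=0) = 5/18 + 1/18 = 1/3
  P(Y=1) = 5/9 + 1/9 = 2/3

H(X|Y) = -Σ P(X,Y)·log₂ P(X|Y), where P(X|Y) = P(X,Y) / P(Y)
  (X=0,Y=0): P(X|Y) = (5/18)/(1/3) = 5/6;  -(5/18)·log₂(5/6) = 0.0731
  (X=0,Y=1): P(X|Y) = (5/9)/(2/3) = 5/6;  -(5/9)·log₂(5/6) = 0.1461
  (X=1,Y=0): P(X|Y) = (1/18)/(1/3) = 1/6;  -(1/18)·log₂(1/6) = 0.1436
  (X=1,Y=1): P(X|Y) = (1/9)/(2/3) = 1/6;  -(1/9)·log₂(1/6) = 0.2872
H(X|Y) = 0.0731 + 0.1461 + 0.1436 + 0.2872
  = 0.6500 bits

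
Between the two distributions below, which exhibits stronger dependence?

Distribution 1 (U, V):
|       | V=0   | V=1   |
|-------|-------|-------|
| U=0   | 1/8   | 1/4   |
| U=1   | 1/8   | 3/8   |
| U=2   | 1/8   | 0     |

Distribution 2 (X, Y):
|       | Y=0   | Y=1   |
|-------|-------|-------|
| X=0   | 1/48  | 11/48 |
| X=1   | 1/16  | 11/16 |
Distribution 1 (U, V):
Marginal P(U) (row sums):
  P(U=0) = 1/8 + 1/4 = 3/8
  P(U=1) = 1/8 + 3/8 = 1/2
  P(U=2) = 1/8 + 0 = 1/8
Marginal P(V) (column sums):
  P(V=0) = 1/8 + 1/8 + 1/8 = 3/8
  P(V=1) = 1/4 + 3/8 + 0 = 5/8

H(U) = -[(3/8)·log₂(3/8) + (1/2)·log₂(1/2) + (1/8)·log₂(1/8)]
  = 0.5306 + 0.5000 + 0.3750
  = 1.4056 bits
H(V) = -[(3/8)·log₂(3/8) + (5/8)·log₂(5/8)]
  = 0.5306 + 0.4238
  = 0.9544 bits
H(U,V) = -[(1/8)·log₂(1/8) + (1/4)·log₂(1/4) + (1/8)·log₂(1/8) + (3/8)·log₂(3/8) + (1/8)·log₂(1/8)]
  = 0.3750 + 0.5000 + 0.3750 + 0.5306 + 0.3750
  = 2.1556 bits

I(U;V) = H(U) + H(V) - H(U,V)
  = 1.4056 + 0.9544 - 2.1556
  = 0.2044 bits

Distribution 2 (X, Y):
Marginal P(X) (row sums):
  P(X=0) = 1/48 + 11/48 = 1/4
  P(X=1) = 1/16 + 11/16 = 3/4
Marginal P(Y) (column sums):
  P(Y=0) = 1/48 + 1/16 = 1/12
  P(Y=1) = 11/48 + 11/16 = 11/12

H(X) = -[(1/4)·log₂(1/4) + (3/4)·log₂(3/4)]
  = 0.5000 + 0.3113
  = 0.8113 bits
H(Y) = -[(1/12)·log₂(1/12) + (11/12)·log₂(11/12)]
  = 0.2987 + 0.1151
  = 0.4138 bits
H(X,Y) = -[(1/48)·log₂(1/48) + (11/48)·log₂(11/48) + (1/16)·log₂(1/16) + (11/16)·log₂(11/16)]
  = 0.1164 + 0.4871 + 0.2500 + 0.3716
  = 1.2251 bits

I(X;Y) = H(X) + H(Y) - H(X,Y)
  = 0.8113 + 0.4138 - 1.2251
  = 0.0000 bits

I(U;V) = 0.2044 bits > I(X;Y) = 0.0000 bits, so (U, V) has the higher mutual information (stronger dependence).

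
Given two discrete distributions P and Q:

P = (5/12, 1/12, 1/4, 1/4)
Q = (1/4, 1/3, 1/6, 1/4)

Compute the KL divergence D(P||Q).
D(P||Q) = Σ P(i) log₂(P(i)/Q(i))
  i=0: (5/12) × log₂((5/12)/(1/4)) = (5/12) × log₂(5/3) = 0.3071
  i=1: (1/12) × log₂((1/12)/(1/3)) = (1/12) × log₂(1/4) = -0.1667
  i=2: (1/4) × log₂((1/4)/(1/6)) = (1/4) × log₂(3/2) = 0.1462
  i=3: (1/4) × log₂((1/4)/(1/4)) = (1/4) × log₂(1) = 0.0000
D(P||Q) = 0.3071 - 0.1667 + 0.1462 + 0.0000
  = 0.2866 bits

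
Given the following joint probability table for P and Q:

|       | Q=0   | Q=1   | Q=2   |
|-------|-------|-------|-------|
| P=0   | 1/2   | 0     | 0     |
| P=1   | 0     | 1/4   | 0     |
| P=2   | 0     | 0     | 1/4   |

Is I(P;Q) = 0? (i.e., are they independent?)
Marginal P(P) (row sums):
  P(P=0) = 1/2 + 0 + 0 = 1/2
  P(P=1) = 0 + 1/4 + 0 = 1/4
  P(P=2) = 0 + 0 + 1/4 = 1/4
Marginal P(Q) (column sums):
  P(Q=0) = 1/2 + 0 + 0 = 1/2
  P(Q=1) = 0 + 1/4 + 0 = 1/4
  P(Q=2) = 0 + 0 + 1/4 = 1/4

P and Q are independent iff P(P=i,Q=j) = P(P=i)·P(Q=j) for every cell.
  P(P=0)·P(Q=0) = 1/2 × 1/2 = 1/4, but P(P=0,Q=0) = 1/2 ✗

No, P and Q are not independent. Quantitatively, I(P;Q) > 0:

H(P) = -[(1/2)·log₂(1/2) + (1/4)·log₂(1/4) + (1/4)·log₂(1/4)]
  = 0.5000 + 0.5000 + 0.5000
  = 1.5000 bits
H(Q) = -[(1/2)·log₂(1/2) + (1/4)·log₂(1/4) + (1/4)·log₂(1/4)]
  = 0.5000 + 0.5000 + 0.5000
  = 1.5000 bits
H(P,Q) = -[(1/2)·log₂(1/2) + (1/4)·log₂(1/4) + (1/4)·log₂(1/4)]
  = 0.5000 + 0.5000 + 0.5000
  = 1.5000 bits
I(P;Q) = H(P) + H(Q) - H(P,Q) = 1.5000 + 1.5000 - 1.5000 = 1.5000 bits > 0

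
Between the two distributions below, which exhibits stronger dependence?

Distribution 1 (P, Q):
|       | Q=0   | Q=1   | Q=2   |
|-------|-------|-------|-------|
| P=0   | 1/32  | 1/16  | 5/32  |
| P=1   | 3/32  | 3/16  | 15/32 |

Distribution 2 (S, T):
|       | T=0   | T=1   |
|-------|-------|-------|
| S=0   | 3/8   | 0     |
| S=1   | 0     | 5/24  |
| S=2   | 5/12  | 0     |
Distribution 1 (P, Q):
Marginal P(P) (row sums):
  P(P=0) = 1/32 + 1/16 + 5/32 = 1/4
  P(P=1) = 3/32 + 3/16 + 15/32 = 3/4
Marginal P(Q) (column sums):
  P(Q=0) = 1/32 + 3/32 = 1/8
  P(Q=1) = 1/16 + 3/16 = 1/4
  P(Q=2) = 5/32 + 15/32 = 5/8

H(P) = -[(1/4)·log₂(1/4) + (3/4)·log₂(3/4)]
  = 0.5000 + 0.3113
  = 0.8113 bits
H(Q) = -[(1/8)·log₂(1/8) + (1/4)·log₂(1/4) + (5/8)·log₂(5/8)]
  = 0.3750 + 0.5000 + 0.4238
  = 1.2988 bits
H(P,Q) = -[(1/32)·log₂(1/32) + (1/16)·log₂(1/16) + (5/32)·log₂(5/32) + (3/32)·log₂(3/32) + (3/16)·log₂(3/16) + (15/32)·log₂(15/32)]
  = 0.1563 + 0.2500 + 0.4184 + 0.3202 + 0.4528 + 0.5124
  = 2.1101 bits

I(P;Q) = H(P) + H(Q) - H(P,Q)
  = 0.8113 + 1.2988 - 2.1101
  = 0.0000 bits

Distribution 2 (S, T):
Marginal P(S) (row sums):
  P(S=0) = 3/8 + 0 = 3/8
  P(S=1) = 0 + 5/24 = 5/24
  P(S=2) = 5/12 + 0 = 5/12
Marginal P(T) (column sums):
  P(T=0) = 3/8 + 0 + 5/12 = 19/24
  P(T=1) = 0 + 5/24 + 0 = 5/24

H(S) = -[(3/8)·log₂(3/8) + (5/24)·log₂(5/24) + (5/12)·log₂(5/12)]
  = 0.5306 + 0.4715 + 0.5263
  = 1.5284 bits
H(T) = -[(19/24)·log₂(19/24) + (5/24)·log₂(5/24)]
  = 0.2668 + 0.4715
  = 0.7383 bits
H(S,T) = -[(3/8)·log₂(3/8) + (5/24)·log₂(5/24) + (5/12)·log₂(5/12)]
  = 0.5306 + 0.4715 + 0.5263
  = 1.5284 bits

I(S;T) = H(S) + H(T) - H(S,T)
  = 1.5284 + 0.7383 - 1.5284
  = 0.7383 bits

I(S;T) = 0.7383 bits > I(P;Q) = 0.0000 bits, so (S, T) has the higher mutual information (stronger dependence).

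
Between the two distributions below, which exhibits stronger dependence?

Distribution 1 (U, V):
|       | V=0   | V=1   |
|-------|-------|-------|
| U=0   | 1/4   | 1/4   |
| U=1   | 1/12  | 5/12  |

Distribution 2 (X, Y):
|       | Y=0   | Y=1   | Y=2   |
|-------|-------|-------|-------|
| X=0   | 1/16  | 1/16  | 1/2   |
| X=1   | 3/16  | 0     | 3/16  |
Distribution 1 (U, V):
Marginal P(U) (row sums):
  P(U=0) = 1/4 + 1/4 = 1/2
  P(U=1) = 1/12 + 5/12 = 1/2
Marginal P(V) (column sums):
  P(V=0) = 1/4 + 1/12 = 1/3
  P(V=1) = 1/4 + 5/12 = 2/3

H(U) = -[(1/2)·log₂(1/2) + (1/2)·log₂(1/2)]
  = 0.5000 + 0.5000
  = 1.0000 bits
H(V) = -[(1/3)·log₂(1/3) + (2/3)·log₂(2/3)]
  = 0.5283 + 0.3900
  = 0.9183 bits
H(U,V) = -[(1/4)·log₂(1/4) + (1/4)·log₂(1/4) + (1/12)·log₂(1/12) + (5/12)·log₂(5/12)]
  = 0.5000 + 0.5000 + 0.2987 + 0.5263
  = 1.8250 bits

I(U;V) = H(U) + H(V) - H(U,V)
  = 1.0000 + 0.9183 - 1.8250
  = 0.0933 bits

Distribution 2 (X, Y):
Marginal P(X) (row sums):
  P(X=0) = 1/16 + 1/16 + 1/2 = 5/8
  P(X=1) = 3/16 + 0 + 3/16 = 3/8
Marginal P(Y) (column sums):
  P(Y=0) = 1/16 + 3/16 = 1/4
  P(Y=1) = 1/16 + 0 = 1/16
  P(Y=2) = 1/2 + 3/16 = 11/16

H(X) = -[(5/8)·log₂(5/8) + (3/8)·log₂(3/8)]
  = 0.4238 + 0.5306
  = 0.9544 bits
H(Y) = -[(1/4)·log₂(1/4) + (1/16)·log₂(1/16) + (11/16)·log₂(11/16)]
  = 0.5000 + 0.2500 + 0.3716
  = 1.1216 bits
H(X,Y) = -[(1/16)·log₂(1/16) + (1/16)·log₂(1/16) + (1/2)·log₂(1/2) + (3/16)·log₂(3/16) + (3/16)·log₂(3/16)]
  = 0.2500 + 0.2500 + 0.5000 + 0.4528 + 0.4528
  = 1.9056 bits

I(X;Y) = H(X) + H(Y) - H(X,Y)
  = 0.9544 + 1.1216 - 1.9056
  = 0.1704 bits

I(X;Y) = 0.1704 bits > I(U;V) = 0.0933 bits, so (X, Y) has the higher mutual information (stronger dependence).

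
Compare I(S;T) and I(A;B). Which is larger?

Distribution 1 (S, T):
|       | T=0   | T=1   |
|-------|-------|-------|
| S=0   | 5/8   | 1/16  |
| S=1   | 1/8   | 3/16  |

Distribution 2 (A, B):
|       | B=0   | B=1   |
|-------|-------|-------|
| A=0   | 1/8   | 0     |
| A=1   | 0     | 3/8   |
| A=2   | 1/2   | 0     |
Distribution 1 (S, T):
Marginal P(S) (row sums):
  P(S=0) = 5/8 + 1/16 = 11/16
  P(S=1) = 1/8 + 3/16 = 5/16
Marginal P(T) (column sums):
  P(T=0) = 5/8 + 1/8 = 3/4
  P(T=1) = 1/16 + 3/16 = 1/4

H(S) = -[(11/16)·log₂(11/16) + (5/16)·log₂(5/16)]
  = 0.3716 + 0.5244
  = 0.8960 bits
H(T) = -[(3/4)·log₂(3/4) + (1/4)·log₂(1/4)]
  = 0.3113 + 0.5000
  = 0.8113 bits
H(S,T) = -[(5/8)·log₂(5/8) + (1/16)·log₂(1/16) + (1/8)·log₂(1/8) + (3/16)·log₂(3/16)]
  = 0.4238 + 0.2500 + 0.3750 + 0.4528
  = 1.5016 bits

I(S;T) = H(S) + H(T) - H(S,T)
  = 0.8960 + 0.8113 - 1.5016
  = 0.2057 bits

Distribution 2 (A, B):
Marginal P(A) (row sums):
  P(A=0) = 1/8 + 0 = 1/8
  P(A=1) = 0 + 3/8 = 3/8
  P(A=2) = 1/2 + 0 = 1/2
Marginal P(B) (column sums):
  P(B=0) = 1/8 + 0 + 1/2 = 5/8
  P(B=1) = 0 + 3/8 + 0 = 3/8

H(A) = -[(1/8)·log₂(1/8) + (3/8)·log₂(3/8) + (1/2)·log₂(1/2)]
  = 0.3750 + 0.5306 + 0.5000
  = 1.4056 bits
H(B) = -[(5/8)·log₂(5/8) + (3/8)·log₂(3/8)]
  = 0.4238 + 0.5306
  = 0.9544 bits
H(A,B) = -[(1/8)·log₂(1/8) + (3/8)·log₂(3/8) + (1/2)·log₂(1/2)]
  = 0.3750 + 0.5306 + 0.5000
  = 1.4056 bits

I(A;B) = H(A) + H(B) - H(A,B)
  = 1.4056 + 0.9544 - 1.4056
  = 0.9544 bits

I(A;B) = 0.9544 bits > I(S;T) = 0.2057 bits, so (A, B) has the higher mutual information (stronger dependence).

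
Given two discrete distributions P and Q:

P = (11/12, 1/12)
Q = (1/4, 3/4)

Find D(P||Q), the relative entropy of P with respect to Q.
D(P||Q) = Σ P(i) log₂(P(i)/Q(i))
  i=0: (11/12) × log₂((11/12)/(1/4)) = (11/12) × log₂(11/3) = 1.7183
  i=1: (1/12) × log₂((1/12)/(3/4)) = (1/12) × log₂(1/9) = -0.2642
D(P||Q) = 1.7183 - 0.2642
  = 1.4541 bits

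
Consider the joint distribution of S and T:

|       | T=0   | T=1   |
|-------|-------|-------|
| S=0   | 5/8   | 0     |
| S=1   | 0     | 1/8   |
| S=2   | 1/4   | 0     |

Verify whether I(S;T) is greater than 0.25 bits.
Marginal P(S) (row sums):
  P(S=0) = 5/8 + 0 = 5/8
  P(S=1) = 0 + 1/8 = 1/8
  P(S=2) = 1/4 + 0 = 1/4
Marginal P(T) (column sums):
  P(T=0) = 5/8 + 0 + 1/4 = 7/8
  P(T=1) = 0 + 1/8 + 0 = 1/8

H(S) = -[(5/8)·log₂(5/8) + (1/8)·log₂(1/8) + (1/4)·log₂(1/4)]
  = 0.4238 + 0.3750 + 0.5000
  = 1.2988 bits
H(T) = -[(7/8)·log₂(7/8) + (1/8)·log₂(1/8)]
  = 0.1686 + 0.3750
  = 0.5436 bits
H(S,T) = -[(5/8)·log₂(5/8) + (1/8)·log₂(1/8) + (1/4)·log₂(1/4)]
  = 0.4238 + 0.3750 + 0.5000
  = 1.2988 bits

I(S;T) = H(S) + H(T) - H(S,T)
  = 1.2988 + 0.5436 - 1.2988
  = 0.5436 bits

Yes. I(S;T) = 0.5436 bits, which is > 0.25 bits.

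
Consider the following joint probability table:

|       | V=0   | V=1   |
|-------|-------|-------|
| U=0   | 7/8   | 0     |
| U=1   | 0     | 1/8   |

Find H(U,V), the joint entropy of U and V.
H(U,V) = -Σ P(U,V) log₂ P(U,V), summed over the non-zero cells:
H(U,V) = -[(7/8)·log₂(7/8) + (1/8)·log₂(1/8)]
  = 0.1686 + 0.3750
  = 0.5436 bits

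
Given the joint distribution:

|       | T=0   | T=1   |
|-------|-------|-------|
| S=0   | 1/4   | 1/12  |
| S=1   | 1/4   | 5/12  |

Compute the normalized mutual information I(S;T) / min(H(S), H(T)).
Marginal P(S) (row sums):
  P(S=0) = 1/4 + 1/12 = 1/3
  P(S=1) = 1/4 + 5/12 = 2/3
Marginal P(T) (column sums):
  P(T=0) = 1/4 + 1/4 = 1/2
  P(T=1) = 1/12 + 5/12 = 1/2

H(S) = -[(1/3)·log₂(1/3) + (2/3)·log₂(2/3)]
  = 0.5283 + 0.3900
  = 0.9183 bits
H(T) = -[(1/2)·log₂(1/2) + (1/2)·log₂(1/2)]
  = 0.5000 + 0.5000
  = 1.0000 bits
H(S,T) = -[(1/4)·log₂(1/4) + (1/12)·log₂(1/12) + (1/4)·log₂(1/4) + (5/12)·log₂(5/12)]
  = 0.5000 + 0.2987 + 0.5000 + 0.5263
  = 1.8250 bits

I(S;T) = H(S) + H(T) - H(S,T)
  = 0.9183 + 1.0000 - 1.8250
  = 0.0933 bits

min(H(S), H(T)) = min(0.9183, 1.0000) = 0.9183 bits
Normalized MI = 0.0933 / 0.9183 = 0.1016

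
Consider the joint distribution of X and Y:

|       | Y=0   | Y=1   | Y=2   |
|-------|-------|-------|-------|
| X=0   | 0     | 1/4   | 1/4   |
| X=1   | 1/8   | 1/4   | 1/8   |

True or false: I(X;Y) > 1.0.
Marginal P(X) (row sums):
  P(X=0) = 0 + 1/4 + 1/4 = 1/2
  P(X=1) = 1/8 + 1/4 + 1/8 = 1/2
Marginal P(Y) (column sums):
  P(Y=0) = 0 + 1/8 = 1/8
  P(Y=1) = 1/4 + 1/4 = 1/2
  P(Y=2) = 1/4 + 1/8 = 3/8

H(X) = -[(1/2)·log₂(1/2) + (1/2)·log₂(1/2)]
  = 0.5000 + 0.5000
  = 1.0000 bits
H(Y) = -[(1/8)·log₂(1/8) + (1/2)·log₂(1/2) + (3/8)·log₂(3/8)]
  = 0.3750 + 0.5000 + 0.5306
  = 1.4056 bits
H(X,Y) = -[(1/4)·log₂(1/4) + (1/4)·log₂(1/4) + (1/8)·log₂(1/8) + (1/4)·log₂(1/4) + (1/8)·log₂(1/8)]
  = 0.5000 + 0.5000 + 0.3750 + 0.5000 + 0.3750
  = 2.2500 bits

I(X;Y) = H(X) + H(Y) - H(X,Y)
  = 1.0000 + 1.4056 - 2.2500
  = 0.1556 bits

False. I(X;Y) = 0.1556 bits, which is ≤ 1.0 bits.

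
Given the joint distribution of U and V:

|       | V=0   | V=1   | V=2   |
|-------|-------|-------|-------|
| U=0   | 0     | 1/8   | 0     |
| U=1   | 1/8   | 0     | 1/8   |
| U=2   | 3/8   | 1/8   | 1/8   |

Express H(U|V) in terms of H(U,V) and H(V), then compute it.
H(U|V) = H(U,V) - H(V)

Marginal P(V) (column sums):
  P(V=0) = 0 + 1/8 + 3/8 = 1/2
  P(V=1) = 1/8 + 0 + 1/8 = 1/4
  P(V=2) = 0 + 1/8 + 1/8 = 1/4

H(U,V) = -[(1/8)·log₂(1/8) + (1/8)·log₂(1/8) + (1/8)·log₂(1/8) + (3/8)·log₂(3/8) + (1/8)·log₂(1/8) + (1/8)·log₂(1/8)]
  = 0.3750 + 0.3750 + 0.3750 + 0.5306 + 0.3750 + 0.3750
  = 2.4056 bits
H(V) = -[(1/2)·log₂(1/2) + (1/4)·log₂(1/4) + (1/4)·log₂(1/4)]
  = 0.5000 + 0.5000 + 0.5000
  = 1.5000 bits

H(U|V) = 2.4056 - 1.5000 = 0.9056 bits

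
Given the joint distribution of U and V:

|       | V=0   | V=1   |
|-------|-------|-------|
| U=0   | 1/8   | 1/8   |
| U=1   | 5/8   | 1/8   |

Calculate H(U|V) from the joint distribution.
Marginal P(V) (column sums):
  P(V=0) = 1/8 + 5/8 = 3/4
  P(V=1) = 1/8 + 1/8 = 1/4

H(U|V) = -Σ P(U,V)·log₂ P(U|V), where P(U|V) = P(U,V) / P(V)
  (U=0,V=0): P(U|V) = (1/8)/(3/4) = 1/6;  -(1/8)·log₂(1/6) = 0.3231
  (U=0,V=1): P(U|V) = (1/8)/(1/4) = 1/2;  -(1/8)·log₂(1/2) = 0.1250
  (U=1,V=0): P(U|V) = (5/8)/(3/4) = 5/6;  -(5/8)·log₂(5/6) = 0.1644
  (U=1,V=1): P(U|V) = (1/8)/(1/4) = 1/2;  -(1/8)·log₂(1/2) = 0.1250
H(U|V) = 0.3231 + 0.1250 + 0.1644 + 0.1250
  = 0.7375 bits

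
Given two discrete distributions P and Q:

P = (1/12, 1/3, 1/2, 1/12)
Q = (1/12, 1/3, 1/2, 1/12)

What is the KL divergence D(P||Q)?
D(P||Q) = Σ P(i) log₂(P(i)/Q(i))
  i=0: (1/12) × log₂((1/12)/(1/12)) = (1/12) × log₂(1) = 0.0000
  i=1: (1/3) × log₂((1/3)/(1/3)) = (1/3) × log₂(1) = 0.0000
  i=2: (1/2) × log₂((1/2)/(1/2)) = (1/2) × log₂(1) = 0.0000
  i=3: (1/12) × log₂((1/12)/(1/12)) = (1/12) × log₂(1) = 0.0000
D(P||Q) = 0.0000 + 0.0000 + 0.0000 + 0.0000
  = 0.0000 bits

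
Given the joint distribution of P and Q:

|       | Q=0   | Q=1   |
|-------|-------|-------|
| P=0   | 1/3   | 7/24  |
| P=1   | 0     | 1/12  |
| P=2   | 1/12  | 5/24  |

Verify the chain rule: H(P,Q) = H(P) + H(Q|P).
Left side:
H(P,Q) = -[(1/3)·log₂(1/3) + (7/24)·log₂(7/24) + (1/12)·log₂(1/12) + (1/12)·log₂(1/12) + (5/24)·log₂(5/24)]
  = 0.5283 + 0.5185 + 0.2987 + 0.2987 + 0.4715
  = 2.1157 bits

Right side:
Marginal P(P) (row sums):
  P(P=0) = 1/3 + 7/24 = 5/8
  P(P=1) = 0 + 1/12 = 1/12
  P(P=2) = 1/12 + 5/24 = 7/24
H(P) = -[(5/8)·log₂(5/8) + (1/12)·log₂(1/12) + (7/24)·log₂(7/24)]
  = 0.4238 + 0.2987 + 0.5185
  = 1.2410 bits
H(Q|P) = -Σ P(P,Q)·log₂ P(Q|P), where P(Q|P) = P(P,Q) / P(P)
  (cells with P(P,Q) = 0 contribute 0)
  (P=0,Q=0): P(Q|P) = (1/3)/(5/8) = 8/15;  -(1/3)·log₂(8/15) = 0.3023
  (P=0,Q=1): P(Q|P) = (7/24)/(5/8) = 7/15;  -(7/24)·log₂(7/15) = 0.3207
  (P=1,Q=1): P(Q|P) = (1/12)/(1/12) = 1;  -(1/12)·log₂(1) = 0.0000
  (P=2,Q=0): P(Q|P) = (1/12)/(7/24) = 2/7;  -(1/12)·log₂(2/7) = 0.1506
  (P=2,Q=1): P(Q|P) = (5/24)/(7/24) = 5/7;  -(5/24)·log₂(5/7) = 0.1011
H(Q|P) = 0.3023 + 0.3207 + 0.0000 + 0.1506 + 0.1011
  = 0.8747 bits
H(P) + H(Q|P) = 1.2410 + 0.8747 = 2.1157 bits

Both sides equal 2.1157 bits, so the chain rule holds ✓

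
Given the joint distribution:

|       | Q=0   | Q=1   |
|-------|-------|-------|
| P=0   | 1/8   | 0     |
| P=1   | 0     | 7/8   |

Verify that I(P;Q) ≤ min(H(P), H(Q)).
Marginal P(P) (row sums):
  P(P=0) = 1/8 + 0 = 1/8
  P(P=1) = 0 + 7/8 = 7/8
Marginal P(Q) (column sums):
  P(Q=0) = 1/8 + 0 = 1/8
  P(Q=1) = 0 + 7/8 = 7/8

H(P) = -[(1/8)·log₂(1/8) + (7/8)·log₂(7/8)]
  = 0.3750 + 0.1686
  = 0.5436 bits
H(Q) = -[(1/8)·log₂(1/8) + (7/8)·log₂(7/8)]
  = 0.3750 + 0.1686
  = 0.5436 bits
H(P,Q) = -[(1/8)·log₂(1/8) + (7/8)·log₂(7/8)]
  = 0.3750 + 0.1686
  = 0.5436 bits

I(P;Q) = H(P) + H(Q) - H(P,Q)
  = 0.5436 + 0.5436 - 0.5436
  = 0.5436 bits

min(H(P), H(Q)) = min(0.5436, 0.5436) = 0.5436 bits
Since 0.5436 ≤ 0.5436, the bound is satisfied ✓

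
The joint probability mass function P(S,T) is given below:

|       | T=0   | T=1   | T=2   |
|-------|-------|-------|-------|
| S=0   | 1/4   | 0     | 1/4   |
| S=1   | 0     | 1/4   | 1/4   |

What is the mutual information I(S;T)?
Marginal P(S) (row sums):
  P(S=0) = 1/4 + 0 + 1/4 = 1/2
  P(S=1) = 0 + 1/4 + 1/4 = 1/2
Marginal P(T) (column sums):
  P(T=0) = 1/4 + 0 = 1/4
  P(T=1) = 0 + 1/4 = 1/4
  P(T=2) = 1/4 + 1/4 = 1/2

H(S) = -[(1/2)·log₂(1/2) + (1/2)·log₂(1/2)]
  = 0.5000 + 0.5000
  = 1.0000 bits
H(T) = -[(1/4)·log₂(1/4) + (1/4)·log₂(1/4) + (1/2)·log₂(1/2)]
  = 0.5000 + 0.5000 + 0.5000
  = 1.5000 bits
H(S,T) = -[(1/4)·log₂(1/4) + (1/4)·log₂(1/4) + (1/4)·log₂(1/4) + (1/4)·log₂(1/4)]
  = 0.5000 + 0.5000 + 0.5000 + 0.5000
  = 2.0000 bits

I(S;T) = H(S) + H(T) - H(S,T)
  = 1.0000 + 1.5000 - 2.0000
  = 0.5000 bits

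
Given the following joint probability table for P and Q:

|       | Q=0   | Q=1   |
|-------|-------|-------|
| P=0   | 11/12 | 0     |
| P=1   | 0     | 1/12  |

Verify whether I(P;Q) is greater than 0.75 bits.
Marginal P(P) (row sums):
  P(P=0) = 11/12 + 0 = 11/12
  P(P=1) = 0 + 1/12 = 1/12
Marginal P(Q) (column sums):
  P(Q=0) = 11/12 + 0 = 11/12
  P(Q=1) = 0 + 1/12 = 1/12

H(P) = -[(11/12)·log₂(11/12) + (1/12)·log₂(1/12)]
  = 0.1151 + 0.2987
  = 0.4138 bits
H(Q) = -[(11/12)·log₂(11/12) + (1/12)·log₂(1/12)]
  = 0.1151 + 0.2987
  = 0.4138 bits
H(P,Q) = -[(11/12)·log₂(11/12) + (1/12)·log₂(1/12)]
  = 0.1151 + 0.2987
  = 0.4138 bits

I(P;Q) = H(P) + H(Q) - H(P,Q)
  = 0.4138 + 0.4138 - 0.4138
  = 0.4138 bits

No. I(P;Q) = 0.4138 bits, which is ≤ 0.75 bits.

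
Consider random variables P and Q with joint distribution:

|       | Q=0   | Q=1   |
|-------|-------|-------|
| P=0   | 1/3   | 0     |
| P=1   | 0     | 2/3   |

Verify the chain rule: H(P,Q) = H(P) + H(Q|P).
Left side:
H(P,Q) = -[(1/3)·log₂(1/3) + (2/3)·log₂(2/3)]
  = 0.5283 + 0.3900
  = 0.9183 bits

Right side:
Marginal P(P) (row sums):
  P(P=0) = 1/3 + 0 = 1/3
  P(P=1) = 0 + 2/3 = 2/3
H(P) = -[(1/3)·log₂(1/3) + (2/3)·log₂(2/3)]
  = 0.5283 + 0.3900
  = 0.9183 bits
H(Q|P) = -Σ P(P,Q)·log₂ P(Q|P), where P(Q|P) = P(P,Q) / P(P)
  (cells with P(P,Q) = 0 contribute 0)
  (P=0,Q=0): P(Q|P) = (1/3)/(1/3) = 1;  -(1/3)·log₂(1) = 0.0000
  (P=1,Q=1): P(Q|P) = (2/3)/(2/3) = 1;  -(2/3)·log₂(1) = 0.0000
H(Q|P) = 0.0000 + 0.0000
  = 0.0000 bits
H(P) + H(Q|P) = 0.9183 + 0.0000 = 0.9183 bits

Both sides equal 0.9183 bits, so the chain rule holds ✓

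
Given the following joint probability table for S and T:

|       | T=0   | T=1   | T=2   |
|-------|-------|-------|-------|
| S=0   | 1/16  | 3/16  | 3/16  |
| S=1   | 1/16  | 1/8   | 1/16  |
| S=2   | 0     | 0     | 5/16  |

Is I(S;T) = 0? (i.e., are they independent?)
Marginal P(S) (row sums):
  P(S=0) = 1/16 + 3/16 + 3/16 = 7/16
  P(S=1) = 1/16 + 1/8 + 1/16 = 1/4
  P(S=2) = 0 + 0 + 5/16 = 5/16
Marginal P(T) (column sums):
  P(T=0) = 1/16 + 1/16 + 0 = 1/8
  P(T=1) = 3/16 + 1/8 + 0 = 5/16
  P(T=2) = 3/16 + 1/16 + 5/16 = 9/16

S and T are independent iff P(S=i,T=j) = P(S=i)·P(T=j) for every cell.
  P(S=0)·P(T=0) = 7/16 × 1/8 = 7/128, but P(S=0,T=0) = 1/16 ✗

No, S and T are not independent. Quantitatively, I(S;T) > 0:

H(S) = -[(7/16)·log₂(7/16) + (1/4)·log₂(1/4) + (5/16)·log₂(5/16)]
  = 0.5218 + 0.5000 + 0.5244
  = 1.5462 bits
H(T) = -[(1/8)·log₂(1/8) + (5/16)·log₂(5/16) + (9/16)·log₂(9/16)]
  = 0.3750 + 0.5244 + 0.4669
  = 1.3663 bits
H(S,T) = -[(1/16)·log₂(1/16) + (3/16)·log₂(3/16) + (3/16)·log₂(3/16) + (1/16)·log₂(1/16) + (1/8)·log₂(1/8) + (1/16)·log₂(1/16) + (5/16)·log₂(5/16)]
  = 0.2500 + 0.4528 + 0.4528 + 0.2500 + 0.3750 + 0.2500 + 0.5244
  = 2.5550 bits
I(S;T) = H(S) + H(T) - H(S,T) = 1.5462 + 1.3663 - 2.5550 = 0.3575 bits > 0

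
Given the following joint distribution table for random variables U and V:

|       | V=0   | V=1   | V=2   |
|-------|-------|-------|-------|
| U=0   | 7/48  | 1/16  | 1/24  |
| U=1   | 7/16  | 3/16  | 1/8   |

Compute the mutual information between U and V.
Marginal P(U) (row sums):
  P(U=0) = 7/48 + 1/16 + 1/24 = 1/4
  P(U=1) = 7/16 + 3/16 + 1/8 = 3/4
Marginal P(V) (column sums):
  P(V=0) = 7/48 + 7/16 = 7/12
  P(V=1) = 1/16 + 3/16 = 1/4
  P(V=2) = 1/24 + 1/8 = 1/6

H(U) = -[(1/4)·log₂(1/4) + (3/4)·log₂(3/4)]
  = 0.5000 + 0.3113
  = 0.8113 bits
H(V) = -[(7/12)·log₂(7/12) + (1/4)·log₂(1/4) + (1/6)·log₂(1/6)]
  = 0.4536 + 0.5000 + 0.4308
  = 1.3844 bits
H(U,V) = -[(7/48)·log₂(7/48) + (1/16)·log₂(1/16) + (1/24)·log₂(1/24) + (7/16)·log₂(7/16) + (3/16)·log₂(3/16) + (1/8)·log₂(1/8)]
  = 0.4051 + 0.2500 + 0.1910 + 0.5218 + 0.4528 + 0.3750
  = 2.1957 bits

I(U;V) = H(U) + H(V) - H(U,V)
  = 0.8113 + 1.3844 - 2.1957
  = 0.0000 bits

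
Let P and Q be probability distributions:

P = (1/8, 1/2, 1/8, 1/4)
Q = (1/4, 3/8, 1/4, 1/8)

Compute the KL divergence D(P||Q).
D(P||Q) = Σ P(i) log₂(P(i)/Q(i))
  i=0: (1/8) × log₂((1/8)/(1/4)) = (1/8) × log₂(1/2) = -0.1250
  i=1: (1/2) × log₂((1/2)/(3/8)) = (1/2) × log₂(4/3) = 0.2075
  i=2: (1/8) × log₂((1/8)/(1/4)) = (1/8) × log₂(1/2) = -0.1250
  i=3: (1/4) × log₂((1/4)/(1/8)) = (1/4) × log₂(2) = 0.2500
D(P||Q) = -0.1250 + 0.2075 - 0.1250 + 0.2500
  = 0.2075 bits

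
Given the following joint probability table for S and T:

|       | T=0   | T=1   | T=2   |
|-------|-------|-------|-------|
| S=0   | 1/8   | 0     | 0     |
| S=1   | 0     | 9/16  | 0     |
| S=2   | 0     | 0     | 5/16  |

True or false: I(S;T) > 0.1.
Marginal P(S) (row sums):
  P(S=0) = 1/8 + 0 + 0 = 1/8
  P(S=1) = 0 + 9/16 + 0 = 9/16
  P(S=2) = 0 + 0 + 5/16 = 5/16
Marginal P(T) (column sums):
  P(T=0) = 1/8 + 0 + 0 = 1/8
  P(T=1) = 0 + 9/16 + 0 = 9/16
  P(T=2) = 0 + 0 + 5/16 = 5/16

H(S) = -[(1/8)·log₂(1/8) + (9/16)·log₂(9/16) + (5/16)·log₂(5/16)]
  = 0.3750 + 0.4669 + 0.5244
  = 1.3663 bits
H(T) = -[(1/8)·log₂(1/8) + (9/16)·log₂(9/16) + (5/16)·log₂(5/16)]
  = 0.3750 + 0.4669 + 0.5244
  = 1.3663 bits
H(S,T) = -[(1/8)·log₂(1/8) + (9/16)·log₂(9/16) + (5/16)·log₂(5/16)]
  = 0.3750 + 0.4669 + 0.5244
  = 1.3663 bits

I(S;T) = H(S) + H(T) - H(S,T)
  = 1.3663 + 1.3663 - 1.3663
  = 1.3663 bits

True. I(S;T) = 1.3663 bits, which is > 0.1 bits.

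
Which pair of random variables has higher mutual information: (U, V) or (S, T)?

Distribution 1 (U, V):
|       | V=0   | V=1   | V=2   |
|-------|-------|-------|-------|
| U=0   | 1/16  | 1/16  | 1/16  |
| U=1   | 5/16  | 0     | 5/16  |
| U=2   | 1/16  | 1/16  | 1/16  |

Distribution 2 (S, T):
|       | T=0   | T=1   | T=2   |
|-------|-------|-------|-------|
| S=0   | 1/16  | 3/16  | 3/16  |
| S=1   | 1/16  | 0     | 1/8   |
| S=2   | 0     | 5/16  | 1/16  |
Distribution 1 (U, V):
Marginal P(U) (row sums):
  P(U=0) = 1/16 + 1/16 + 1/16 = 3/16
  P(U=1) = 5/16 + 0 + 5/16 = 5/8
  P(U=2) = 1/16 + 1/16 + 1/16 = 3/16
Marginal P(V) (column sums):
  P(V=0) = 1/16 + 5/16 + 1/16 = 7/16
  P(V=1) = 1/16 + 0 + 1/16 = 1/8
  P(V=2) = 1/16 + 5/16 + 1/16 = 7/16

H(U) = -[(3/16)·log₂(3/16) + (5/8)·log₂(5/8) + (3/16)·log₂(3/16)]
  = 0.4528 + 0.4238 + 0.4528
  = 1.3294 bits
H(V) = -[(7/16)·log₂(7/16) + (1/8)·log₂(1/8) + (7/16)·log₂(7/16)]
  = 0.5218 + 0.3750 + 0.5218
  = 1.4186 bits
H(U,V) = -[(1/16)·log₂(1/16) + (1/16)·log₂(1/16) + (1/16)·log₂(1/16) + (5/16)·log₂(5/16) + (5/16)·log₂(5/16) + (1/16)·log₂(1/16) + (1/16)·log₂(1/16) + (1/16)·log₂(1/16)]
  = 0.2500 + 0.2500 + 0.2500 + 0.5244 + 0.5244 + 0.2500 + 0.2500 + 0.2500
  = 2.5488 bits

I(U;V) = H(U) + H(V) - H(U,V)
  = 1.3294 + 1.4186 - 2.5488
  = 0.1992 bits

Distribution 2 (S, T):
Marginal P(S) (row sums):
  P(S=0) = 1/16 + 3/16 + 3/16 = 7/16
  P(S=1) = 1/16 + 0 + 1/8 = 3/16
  P(S=2) = 0 + 5/16 + 1/16 = 3/8
Marginal P(T) (column sums):
  P(T=0) = 1/16 + 1/16 + 0 = 1/8
  P(T=1) = 3/16 + 0 + 5/16 = 1/2
  P(T=2) = 3/16 + 1/8 + 1/16 = 3/8

H(S) = -[(7/16)·log₂(7/16) + (3/16)·log₂(3/16) + (3/8)·log₂(3/8)]
  = 0.5218 + 0.4528 + 0.5306
  = 1.5052 bits
H(T) = -[(1/8)·log₂(1/8) + (1/2)·log₂(1/2) + (3/8)·log₂(3/8)]
  = 0.3750 + 0.5000 + 0.5306
  = 1.4056 bits
H(S,T) = -[(1/16)·log₂(1/16) + (3/16)·log₂(3/16) + (3/16)·log₂(3/16) + (1/16)·log₂(1/16) + (1/8)·log₂(1/8) + (5/16)·log₂(5/16) + (1/16)·log₂(1/16)]
  = 0.2500 + 0.4528 + 0.4528 + 0.2500 + 0.3750 + 0.5244 + 0.2500
  = 2.5550 bits

I(S;T) = H(S) + H(T) - H(S,T)
  = 1.5052 + 1.4056 - 2.5550
  = 0.3558 bits

I(S;T) = 0.3558 bits > I(U;V) = 0.1992 bits, so (S, T) has the higher mutual information (stronger dependence).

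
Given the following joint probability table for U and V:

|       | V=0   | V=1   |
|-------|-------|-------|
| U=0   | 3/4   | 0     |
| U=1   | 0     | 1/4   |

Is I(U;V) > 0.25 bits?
Marginal P(U) (row sums):
  P(U=0) = 3/4 + 0 = 3/4
  P(U=1) = 0 + 1/4 = 1/4
Marginal P(V) (column sums):
  P(V=0) = 3/4 + 0 = 3/4
  P(V=1) = 0 + 1/4 = 1/4

H(U) = -[(3/4)·log₂(3/4) + (1/4)·log₂(1/4)]
  = 0.3113 + 0.5000
  = 0.8113 bits
H(V) = -[(3/4)·log₂(3/4) + (1/4)·log₂(1/4)]
  = 0.3113 + 0.5000
  = 0.8113 bits
H(U,V) = -[(3/4)·log₂(3/4) + (1/4)·log₂(1/4)]
  = 0.3113 + 0.5000
  = 0.8113 bits

I(U;V) = H(U) + H(V) - H(U,V)
  = 0.8113 + 0.8113 - 0.8113
  = 0.8113 bits

Yes. I(U;V) = 0.8113 bits, which is > 0.25 bits.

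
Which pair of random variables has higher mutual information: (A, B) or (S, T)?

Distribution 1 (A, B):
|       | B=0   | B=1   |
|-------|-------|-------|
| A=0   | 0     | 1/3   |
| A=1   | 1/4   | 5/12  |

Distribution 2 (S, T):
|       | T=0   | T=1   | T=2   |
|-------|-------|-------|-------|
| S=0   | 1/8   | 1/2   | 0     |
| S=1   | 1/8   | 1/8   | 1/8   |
Distribution 1 (A, B):
Marginal P(A) (row sums):
  P(A=0) = 0 + 1/3 = 1/3
  P(A=1) = 1/4 + 5/12 = 2/3
Marginal P(B) (column sums):
  P(B=0) = 0 + 1/4 = 1/4
  P(B=1) = 1/3 + 5/12 = 3/4

H(A) = -[(1/3)·log₂(1/3) + (2/3)·log₂(2/3)]
  = 0.5283 + 0.3900
  = 0.9183 bits
H(B) = -[(1/4)·log₂(1/4) + (3/4)·log₂(3/4)]
  = 0.5000 + 0.3113
  = 0.8113 bits
H(A,B) = -[(1/3)·log₂(1/3) + (1/4)·log₂(1/4) + (5/12)·log₂(5/12)]
  = 0.5283 + 0.5000 + 0.5263
  = 1.5546 bits

I(A;B) = H(A) + H(B) - H(A,B)
  = 0.9183 + 0.8113 - 1.5546
  = 0.1750 bits

Distribution 2 (S, T):
Marginal P(S) (row sums):
  P(S=0) = 1/8 + 1/2 + 0 = 5/8
  P(S=1) = 1/8 + 1/8 + 1/8 = 3/8
Marginal P(T) (column sums):
  P(T=0) = 1/8 + 1/8 = 1/4
  P(T=1) = 1/2 + 1/8 = 5/8
  P(T=2) = 0 + 1/8 = 1/8

H(S) = -[(5/8)·log₂(5/8) + (3/8)·log₂(3/8)]
  = 0.4238 + 0.5306
  = 0.9544 bits
H(T) = -[(1/4)·log₂(1/4) + (5/8)·log₂(5/8) + (1/8)·log₂(1/8)]
  = 0.5000 + 0.4238 + 0.3750
  = 1.2988 bits
H(S,T) = -[(1/8)·log₂(1/8) + (1/2)·log₂(1/2) + (1/8)·log₂(1/8) + (1/8)·log₂(1/8) + (1/8)·log₂(1/8)]
  = 0.3750 + 0.5000 + 0.3750 + 0.3750 + 0.3750
  = 2.0000 bits

I(S;T) = H(S) + H(T) - H(S,T)
  = 0.9544 + 1.2988 - 2.0000
  = 0.2532 bits

I(S;T) = 0.2532 bits > I(A;B) = 0.1750 bits, so (S, T) has the higher mutual information (stronger dependence).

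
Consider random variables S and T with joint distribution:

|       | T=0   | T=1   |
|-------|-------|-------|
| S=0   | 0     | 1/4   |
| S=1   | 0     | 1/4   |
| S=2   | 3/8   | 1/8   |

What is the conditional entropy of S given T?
Marginal P(T) (column sums):
  P(T=0) = 0 + 0 + 3/8 = 3/8
  P(T=1) = 1/4 + 1/4 + 1/8 = 5/8

H(S|T) = -Σ P(S,T)·log₂ P(S|T), where P(S|T) = P(S,T) / P(T)
  (cells with P(S,T) = 0 contribute 0)
  (S=0,T=1): P(S|T) = (1/4)/(5/8) = 2/5;  -(1/4)·log₂(2/5) = 0.3305
  (S=1,T=1): P(S|T) = (1/4)/(5/8) = 2/5;  -(1/4)·log₂(2/5) = 0.3305
  (S=2,T=0): P(S|T) = (3/8)/(3/8) = 1;  -(3/8)·log₂(1) = 0.0000
  (S=2,T=1): P(S|T) = (1/8)/(5/8) = 1/5;  -(1/8)·log₂(1/5) = 0.2902
H(S|T) = 0.3305 + 0.3305 + 0.0000 + 0.2902
  = 0.9512 bits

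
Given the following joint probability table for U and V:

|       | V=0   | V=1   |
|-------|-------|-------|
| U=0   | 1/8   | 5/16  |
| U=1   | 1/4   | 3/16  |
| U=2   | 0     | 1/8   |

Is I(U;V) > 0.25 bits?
Marginal P(U) (row sums):
  P(U=0) = 1/8 + 5/16 = 7/16
  P(U=1) = 1/4 + 3/16 = 7/16
  P(U=2) = 0 + 1/8 = 1/8
Marginal P(V) (column sums):
  P(V=0) = 1/8 + 1/4 + 0 = 3/8
  P(V=1) = 5/16 + 3/16 + 1/8 = 5/8

H(U) = -[(7/16)·log₂(7/16) + (7/16)·log₂(7/16) + (1/8)·log₂(1/8)]
  = 0.5218 + 0.5218 + 0.3750
  = 1.4186 bits
H(V) = -[(3/8)·log₂(3/8) + (5/8)·log₂(5/8)]
  = 0.5306 + 0.4238
  = 0.9544 bits
H(U,V) = -[(1/8)·log₂(1/8) + (5/16)·log₂(5/16) + (1/4)·log₂(1/4) + (3/16)·log₂(3/16) + (1/8)·log₂(1/8)]
  = 0.3750 + 0.5244 + 0.5000 + 0.4528 + 0.3750
  = 2.2272 bits

I(U;V) = H(U) + H(V) - H(U,V)
  = 1.4186 + 0.9544 - 2.2272
  = 0.1458 bits

No. I(U;V) = 0.1458 bits, which is ≤ 0.25 bits.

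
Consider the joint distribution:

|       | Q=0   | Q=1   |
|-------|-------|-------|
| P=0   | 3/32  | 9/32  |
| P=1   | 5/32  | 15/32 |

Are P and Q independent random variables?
Marginal P(P) (row sums):
  P(P=0) = 3/32 + 9/32 = 3/8
  P(P=1) = 5/32 + 15/32 = 5/8
Marginal P(Q) (column sums):
  P(Q=0) = 3/32 + 5/32 = 1/4
  P(Q=1) = 9/32 + 15/32 = 3/4

P and Q are independent iff P(P=i,Q=j) = P(P=i)·P(Q=j) for every cell.
  P(P=0)·P(Q=0) = 3/8 × 1/4 = 3/32 = P(P=0,Q=0) ✓
  P(P=0)·P(Q=1) = 3/8 × 3/4 = 9/32 = P(P=0,Q=1) ✓
  P(P=1)·P(Q=0) = 5/8 × 1/4 = 5/32 = P(P=1,Q=0) ✓
  P(P=1)·P(Q=1) = 5/8 × 3/4 = 15/32 = P(P=1,Q=1) ✓

Yes, P and Q are independent: every cell factors, so I(P;Q) = 0 bits.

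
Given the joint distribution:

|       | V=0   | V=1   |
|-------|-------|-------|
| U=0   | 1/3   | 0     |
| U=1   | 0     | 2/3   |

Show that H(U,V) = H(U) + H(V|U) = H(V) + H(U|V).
Marginal P(U) (row sums):
  P(U=0) = 1/3 + 0 = 1/3
  P(U=1) = 0 + 2/3 = 2/3
Marginal P(V) (column sums):
  P(V=0) = 1/3 + 0 = 1/3
  P(V=1) = 0 + 2/3 = 2/3

Decomposition 1: H(U) + H(V|U)
H(U) = -[(1/3)·log₂(1/3) + (2/3)·log₂(2/3)]
  = 0.5283 + 0.3900
  = 0.9183 bits
H(V|U) = -Σ P(U,V)·log₂ P(V|U), where P(V|U) = P(U,V) / P(U)
  (cells with P(U,V) = 0 contribute 0)
  (U=0,V=0): P(V|U) = (1/3)/(1/3) = 1;  -(1/3)·log₂(1) = 0.0000
  (U=1,V=1): P(V|U) = (2/3)/(2/3) = 1;  -(2/3)·log₂(1) = 0.0000
H(V|U) = 0.0000 + 0.0000
  = 0.0000 bits
H(U) + H(V|U) = 0.9183 + 0.0000 = 0.9183 bits

Decomposition 2: H(V) + H(U|V)
H(V) = -[(1/3)·log₂(1/3) + (2/3)·log₂(2/3)]
  = 0.5283 + 0.3900
  = 0.9183 bits
H(U|V) = -Σ P(U,V)·log₂ P(U|V), where P(U|V) = P(U,V) / P(V)
  (cells with P(U,V) = 0 contribute 0)
  (U=0,V=0): P(U|V) = (1/3)/(1/3) = 1;  -(1/3)·log₂(1) = 0.0000
  (U=1,V=1): P(U|V) = (2/3)/(2/3) = 1;  -(2/3)·log₂(1) = 0.0000
H(U|V) = 0.0000 + 0.0000
  = 0.0000 bits
H(V) + H(U|V) = 0.9183 + 0.0000 = 0.9183 bits

Direct computation of the joint entropy:
H(U,V) = -[(1/3)·log₂(1/3) + (2/3)·log₂(2/3)]
  = 0.5283 + 0.3900
  = 0.9183 bits

All three agree: H(U,V) = 0.9183 bits ✓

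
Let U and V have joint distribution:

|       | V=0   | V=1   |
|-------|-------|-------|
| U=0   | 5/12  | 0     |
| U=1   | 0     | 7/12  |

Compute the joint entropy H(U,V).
H(U,V) = -Σ P(U,V) log₂ P(U,V), summed over the non-zero cells:
H(U,V) = -[(5/12)·log₂(5/12) + (7/12)·log₂(7/12)]
  = 0.5263 + 0.4536
  = 0.9799 bits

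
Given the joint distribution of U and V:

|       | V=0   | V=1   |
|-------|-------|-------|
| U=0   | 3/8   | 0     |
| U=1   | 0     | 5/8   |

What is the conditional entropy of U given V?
Marginal P(V) (column sums):
  P(V=0) = 3/8 + 0 = 3/8
  P(V=1) = 0 + 5/8 = 5/8

H(U|V) = -Σ P(U,V)·log₂ P(U|V), where P(U|V) = P(U,V) / P(V)
  (cells with P(U,V) = 0 contribute 0)
  (U=0,V=0): P(U|V) = (3/8)/(3/8) = 1;  -(3/8)·log₂(1) = 0.0000
  (U=1,V=1): P(U|V) = (5/8)/(5/8) = 1;  -(5/8)·log₂(1) = 0.0000
H(U|V) = 0.0000 + 0.0000
  = 0.0000 bits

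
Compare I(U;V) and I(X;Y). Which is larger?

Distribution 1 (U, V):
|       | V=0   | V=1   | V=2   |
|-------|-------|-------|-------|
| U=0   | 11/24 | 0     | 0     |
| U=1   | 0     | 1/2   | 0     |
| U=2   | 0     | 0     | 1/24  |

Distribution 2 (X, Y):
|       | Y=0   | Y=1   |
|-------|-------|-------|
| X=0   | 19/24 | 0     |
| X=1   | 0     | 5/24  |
Distribution 1 (U, V):
Marginal P(U) (row sums):
  P(U=0) = 11/24 + 0 + 0 = 11/24
  P(U=1) = 0 + 1/2 + 0 = 1/2
  P(U=2) = 0 + 0 + 1/24 = 1/24
Marginal P(V) (column sums):
  P(V=0) = 11/24 + 0 + 0 = 11/24
  P(V=1) = 0 + 1/2 + 0 = 1/2
  P(V=2) = 0 + 0 + 1/24 = 1/24

H(U) = -[(11/24)·log₂(11/24) + (1/2)·log₂(1/2) + (1/24)·log₂(1/24)]
  = 0.5159 + 0.5000 + 0.1910
  = 1.2069 bits
H(V) = -[(11/24)·log₂(11/24) + (1/2)·log₂(1/2) + (1/24)·log₂(1/24)]
  = 0.5159 + 0.5000 + 0.1910
  = 1.2069 bits
H(U,V) = -[(11/24)·log₂(11/24) + (1/2)·log₂(1/2) + (1/24)·log₂(1/24)]
  = 0.5159 + 0.5000 + 0.1910
  = 1.2069 bits

I(U;V) = H(U) + H(V) - H(U,V)
  = 1.2069 + 1.2069 - 1.2069
  = 1.2069 bits

Distribution 2 (X, Y):
Marginal P(X) (row sums):
  P(X=0) = 19/24 + 0 = 19/24
  P(X=1) = 0 + 5/24 = 5/24
Marginal P(Y) (column sums):
  P(Y=0) = 19/24 + 0 = 19/24
  P(Y=1) = 0 + 5/24 = 5/24

H(X) = -[(19/24)·log₂(19/24) + (5/24)·log₂(5/24)]
  = 0.2668 + 0.4715
  = 0.7383 bits
H(Y) = -[(19/24)·log₂(19/24) + (5/24)·log₂(5/24)]
  = 0.2668 + 0.4715
  = 0.7383 bits
H(X,Y) = -[(19/24)·log₂(19/24) + (5/24)·log₂(5/24)]
  = 0.2668 + 0.4715
  = 0.7383 bits

I(X;Y) = H(X) + H(Y) - H(X,Y)
  = 0.7383 + 0.7383 - 0.7383
  = 0.7383 bits

I(U;V) = 1.2069 bits > I(X;Y) = 0.7383 bits, so (U, V) has the higher mutual information (stronger dependence).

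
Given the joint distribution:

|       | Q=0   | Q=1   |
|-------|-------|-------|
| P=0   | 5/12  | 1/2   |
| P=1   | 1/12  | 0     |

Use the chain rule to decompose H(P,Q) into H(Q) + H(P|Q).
By the chain rule: H(P,Q) = H(Q) + H(P|Q)

Marginal P(Q) (column sums):
  P(Q=0) = 5/12 + 1/12 = 1/2
  P(Q=1) = 1/2 + 0 = 1/2
H(Q) = -[(1/2)·log₂(1/2) + (1/2)·log₂(1/2)]
  = 0.5000 + 0.5000
  = 1.0000 bits
H(P|Q) = -Σ P(P,Q)·log₂ P(P|Q), where P(P|Q) = P(P,Q) / P(Q)
  (cells with P(P,Q) = 0 contribute 0)
  (P=0,Q=0): P(P|Q) = (5/12)/(1/2) = 5/6;  -(5/12)·log₂(5/6) = 0.1096
  (P=0,Q=1): P(P|Q) = (1/2)/(1/2) = 1;  -(1/2)·log₂(1) = 0.0000
  (P=1,Q=0): P(P|Q) = (1/12)/(1/2) = 1/6;  -(1/12)·log₂(1/6) = 0.2154
H(P|Q) = 0.1096 + 0.0000 + 0.2154
  = 0.3250 bits

H(P,Q) = H(Q) + H(P|Q) = 1.0000 + 0.3250 = 1.3250 bits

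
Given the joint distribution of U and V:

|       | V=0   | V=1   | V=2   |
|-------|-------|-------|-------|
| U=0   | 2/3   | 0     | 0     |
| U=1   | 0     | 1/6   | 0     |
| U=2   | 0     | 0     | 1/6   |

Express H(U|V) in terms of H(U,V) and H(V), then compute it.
H(U|V) = H(U,V) - H(V)

Marginal P(V) (column sums):
  P(V=0) = 2/3 + 0 + 0 = 2/3
  P(V=1) = 0 + 1/6 + 0 = 1/6
  P(V=2) = 0 + 0 + 1/6 = 1/6

H(U,V) = -[(2/3)·log₂(2/3) + (1/6)·log₂(1/6) + (1/6)·log₂(1/6)]
  = 0.3900 + 0.4308 + 0.4308
  = 1.2516 bits
H(V) = -[(2/3)·log₂(2/3) + (1/6)·log₂(1/6) + (1/6)·log₂(1/6)]
  = 0.3900 + 0.4308 + 0.4308
  = 1.2516 bits

H(U|V) = 1.2516 - 1.2516 = 0.0000 bits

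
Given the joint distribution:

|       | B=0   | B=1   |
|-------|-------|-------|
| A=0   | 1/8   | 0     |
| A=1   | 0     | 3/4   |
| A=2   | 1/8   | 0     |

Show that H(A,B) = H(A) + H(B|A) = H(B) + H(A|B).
Marginal P(A) (row sums):
  P(A=0) = 1/8 + 0 = 1/8
  P(A=1) = 0 + 3/4 = 3/4
  P(A=2) = 1/8 + 0 = 1/8
Marginal P(B) (column sums):
  P(B=0) = 1/8 + 0 + 1/8 = 1/4
  P(B=1) = 0 + 3/4 + 0 = 3/4

Decomposition 1: H(A) + H(B|A)
H(A) = -[(1/8)·log₂(1/8) + (3/4)·log₂(3/4) + (1/8)·log₂(1/8)]
  = 0.3750 + 0.3113 + 0.3750
  = 1.0613 bits
H(B|A) = -Σ P(A,B)·log₂ P(B|A), where P(B|A) = P(A,B) / P(A)
  (cells with P(A,B) = 0 contribute 0)
  (A=0,B=0): P(B|A) = (1/8)/(1/8) = 1;  -(1/8)·log₂(1) = 0.0000
  (A=1,B=1): P(B|A) = (3/4)/(3/4) = 1;  -(3/4)·log₂(1) = 0.0000
  (A=2,B=0): P(B|A) = (1/8)/(1/8) = 1;  -(1/8)·log₂(1) = 0.0000
H(B|A) = 0.0000 + 0.0000 + 0.0000
  = 0.0000 bits
H(A) + H(B|A) = 1.0613 + 0.0000 = 1.0613 bits

Decomposition 2: H(B) + H(A|B)
H(B) = -[(1/4)·log₂(1/4) + (3/4)·log₂(3/4)]
  = 0.5000 + 0.3113
  = 0.8113 bits
H(A|B) = -Σ P(A,B)·log₂ P(A|B), where P(A|B) = P(A,B) / P(B)
  (cells with P(A,B) = 0 contribute 0)
  (A=0,B=0): P(A|B) = (1/8)/(1/4) = 1/2;  -(1/8)·log₂(1/2) = 0.1250
  (A=1,B=1): P(A|B) = (3/4)/(3/4) = 1;  -(3/4)·log₂(1) = 0.0000
  (A=2,B=0): P(A|B) = (1/8)/(1/4) = 1/2;  -(1/8)·log₂(1/2) = 0.1250
H(A|B) = 0.1250 + 0.0000 + 0.1250
  = 0.2500 bits
H(B) + H(A|B) = 0.8113 + 0.2500 = 1.0613 bits

Direct computation of the joint entropy:
H(A,B) = -[(1/8)·log₂(1/8) + (3/4)·log₂(3/4) + (1/8)·log₂(1/8)]
  = 0.3750 + 0.3113 + 0.3750
  = 1.0613 bits

All three agree: H(A,B) = 1.0613 bits ✓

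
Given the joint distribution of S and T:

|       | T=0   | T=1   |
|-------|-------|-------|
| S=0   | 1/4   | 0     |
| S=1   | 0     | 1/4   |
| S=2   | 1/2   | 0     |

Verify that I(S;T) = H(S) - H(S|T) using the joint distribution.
Left side, from I(S;T) = H(S) + H(T) - H(S,T):
Marginal P(S) (row sums):
  P(S=0) = 1/4 + 0 = 1/4
  P(S=1) = 0 + 1/4 = 1/4
  P(S=2) = 1/2 + 0 = 1/2
Marginal P(T) (column sums):
  P(T=0) = 1/4 + 0 + 1/2 = 3/4
  P(T=1) = 0 + 1/4 + 0 = 1/4

H(S) = -[(1/4)·log₂(1/4) + (1/4)·log₂(1/4) + (1/2)·log₂(1/2)]
  = 0.5000 + 0.5000 + 0.5000
  = 1.5000 bits
H(T) = -[(3/4)·log₂(3/4) + (1/4)·log₂(1/4)]
  = 0.3113 + 0.5000
  = 0.8113 bits
H(S,T) = -[(1/4)·log₂(1/4) + (1/4)·log₂(1/4) + (1/2)·log₂(1/2)]
  = 0.5000 + 0.5000 + 0.5000
  = 1.5000 bits

I(S;T) = H(S) + H(T) - H(S,T)
  = 1.5000 + 0.8113 - 1.5000
  = 0.8113 bits

Right side, with H(S|T) computed directly from the conditional probabilities:
H(S|T) = -Σ P(S,T)·log₂ P(S|T), where P(S|T) = P(S,T) / P(T)
  (cells with P(S,T) = 0 contribute 0)
  (S=0,T=0): P(S|T) = (1/4)/(3/4) = 1/3;  -(1/4)·log₂(1/3) = 0.3962
  (S=1,T=1): P(S|T) = (1/4)/(1/4) = 1;  -(1/4)·log₂(1) = 0.0000
  (S=2,T=0): P(S|T) = (1/2)/(3/4) = 2/3;  -(1/2)·log₂(2/3) = 0.2925
H(S|T) = 0.3962 + 0.0000 + 0.2925
  = 0.6887 bits
H(S) - H(S|T) = 1.5000 - 0.6887 = 0.8113 bits

Both sides equal 0.8113 bits, so I(S;T) = H(S) - H(S|T) ✓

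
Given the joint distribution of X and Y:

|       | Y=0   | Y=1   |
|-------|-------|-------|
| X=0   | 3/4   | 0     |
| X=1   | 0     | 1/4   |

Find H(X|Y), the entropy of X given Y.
Marginal P(Y) (column sums):
  P(Y=0) = 3/4 + 0 = 3/4
  P(Y=1) = 0 + 1/4 = 1/4

H(X|Y) = -Σ P(X,Y)·log₂ P(X|Y), where P(X|Y) = P(X,Y) / P(Y)
  (cells with P(X,Y) = 0 contribute 0)
  (X=0,Y=0): P(X|Y) = (3/4)/(3/4) = 1;  -(3/4)·log₂(1) = 0.0000
  (X=1,Y=1): P(X|Y) = (1/4)/(1/4) = 1;  -(1/4)·log₂(1) = 0.0000
H(X|Y) = 0.0000 + 0.0000
  = 0.0000 bits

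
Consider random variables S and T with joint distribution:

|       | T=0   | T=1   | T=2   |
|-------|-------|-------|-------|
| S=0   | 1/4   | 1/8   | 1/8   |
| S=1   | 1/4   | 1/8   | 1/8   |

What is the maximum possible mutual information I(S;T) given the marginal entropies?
The upper bound on mutual information is I(S;T) ≤ min(H(S), H(T)).

Marginal P(S) (row sums):
  P(S=0) = 1/4 + 1/8 + 1/8 = 1/2
  P(S=1) = 1/4 + 1/8 + 1/8 = 1/2
Marginal P(T) (column sums):
  P(T=0) = 1/4 + 1/4 = 1/2
  P(T=1) = 1/8 + 1/8 = 1/4
  P(T=2) = 1/8 + 1/8 = 1/4

H(S) = -[(1/2)·log₂(1/2) + (1/2)·log₂(1/2)]
  = 0.5000 + 0.5000
  = 1.0000 bits
H(T) = -[(1/2)·log₂(1/2) + (1/4)·log₂(1/4) + (1/4)·log₂(1/4)]
  = 0.5000 + 0.5000 + 0.5000
  = 1.5000 bits

Maximum possible I(S;T) = min(1.0000, 1.5000) = 1.0000 bits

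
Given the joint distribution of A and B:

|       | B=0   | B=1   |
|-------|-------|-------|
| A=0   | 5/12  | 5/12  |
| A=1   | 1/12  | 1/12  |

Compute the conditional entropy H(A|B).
Marginal P(B) (column sums):
  P(B=0) = 5/12 + 1/12 = 1/2
  P(B=1) = 5/12 + 1/12 = 1/2

H(A|B) = -Σ P(A,B)·log₂ P(A|B), where P(A|B) = P(A,B) / P(B)
  (A=0,B=0): P(A|B) = (5/12)/(1/2) = 5/6;  -(5/12)·log₂(5/6) = 0.1096
  (A=0,B=1): P(A|B) = (5/12)/(1/2) = 5/6;  -(5/12)·log₂(5/6) = 0.1096
  (A=1,B=0): P(A|B) = (1/12)/(1/2) = 1/6;  -(1/12)·log₂(1/6) = 0.2154
  (A=1,B=1): P(A|B) = (1/12)/(1/2) = 1/6;  -(1/12)·log₂(1/6) = 0.2154
H(A|B) = 0.1096 + 0.1096 + 0.2154 + 0.2154
  = 0.6500 bits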